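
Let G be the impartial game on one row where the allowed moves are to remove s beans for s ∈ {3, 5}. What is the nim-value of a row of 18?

Compute g(0), g(1), … for moves {3, 5}:
k:     0  1  2  3  4  5  6  7  8  9 10 11 12 13 14 15 16 17 18
g(k):  0  0  0  1  1  1  2  2  0  0  0  1  1  1  2  2  0  0  0
So g(18) = 0.

0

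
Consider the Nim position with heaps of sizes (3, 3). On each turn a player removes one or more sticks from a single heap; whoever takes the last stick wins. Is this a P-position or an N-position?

P-position

Compute the nim-sum pairwise:
3 ^ 3 = 0
The nim-sum is 0, so this is a P-position: the player to move is in a losing position under optimal play.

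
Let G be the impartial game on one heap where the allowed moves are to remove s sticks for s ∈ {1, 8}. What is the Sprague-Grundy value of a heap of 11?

0

Compute g(0), g(1), … for moves {1, 8}:
k:     0  1  2  3  4  5  6  7  8  9 10 11
g(k):  0  1  0  1  0  1  0  1  2  0  1  0
So g(11) = 0.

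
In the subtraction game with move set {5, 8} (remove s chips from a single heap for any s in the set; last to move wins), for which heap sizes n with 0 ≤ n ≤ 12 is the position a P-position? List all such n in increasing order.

0, 1, 2, 3, 4

Build the Grundy sequence with g(k) = mex{g(k−s) : s ∈ {5, 8}, s ≤ k}:
k:     0  1  2  3  4  5  6  7  8  9 10 11 12
g(k):  0  0  0  0  0  1  1  1  1  1  2  2  2
The P-positions (g = 0) in 0..12 are 0, 1, 2, 3, 4.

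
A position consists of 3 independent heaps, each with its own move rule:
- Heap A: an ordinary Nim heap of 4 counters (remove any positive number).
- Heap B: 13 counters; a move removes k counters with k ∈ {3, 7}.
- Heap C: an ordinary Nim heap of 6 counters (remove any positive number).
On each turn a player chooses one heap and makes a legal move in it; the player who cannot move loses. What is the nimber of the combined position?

3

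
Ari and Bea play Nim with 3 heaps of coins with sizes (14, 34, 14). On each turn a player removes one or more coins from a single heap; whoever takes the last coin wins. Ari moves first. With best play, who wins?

Write each in binary and XOR column by column:
  001110  (14)
  100010  (34)
  001110  (14)
  ------
  100010  (34)
The nim-sum is 34 ≠ 0, so this is an N-position: the player to move can win; Ari has a winning move.

Ari wins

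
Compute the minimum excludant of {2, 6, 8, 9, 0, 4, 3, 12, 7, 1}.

5

The values 0, 1, 2, 3, 4 are all present; 5 is the first non-negative integer missing from the set.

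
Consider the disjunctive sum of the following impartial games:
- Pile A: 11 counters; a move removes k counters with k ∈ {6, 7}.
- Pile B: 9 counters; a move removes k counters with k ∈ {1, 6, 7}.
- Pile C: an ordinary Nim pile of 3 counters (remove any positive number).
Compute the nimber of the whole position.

1

Build the Grundy sequence for pile A with g(k) = mex{g(k−s) : s ∈ {6, 7}, s ≤ k}:
g(0) = mex{} = 0
g(1) = mex{} = 0
g(2) = mex{} = 0
g(3) = mex{} = 0
g(4) = mex{} = 0
g(5) = mex{} = 0
g(6) = mex{0} = 1
g(7) = mex{0} = 1
g(8) = mex{0} = 1
g(9) = mex{0} = 1
g(10) = mex{0} = 1
g(11) = mex{0} = 1
So g(11) = 1.
Build the Grundy sequence for pile B with g(k) = mex{g(k−s) : s ∈ {1, 6, 7}, s ≤ k}:
k:     0  1  2  3  4  5  6  7  8  9
g(k):  0  1  0  1  0  1  2  3  2  3
So g(9) = 3.
Pile C is a plain Nim pile of size 3, so its Grundy value is 3.
By the Sprague-Grundy theorem, the Grundy value of a sum of independent games is the XOR of the component values.
Combined value = 1 ⊕ 3 ⊕ 3 = 1.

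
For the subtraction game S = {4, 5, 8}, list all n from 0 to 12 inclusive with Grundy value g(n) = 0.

Compute g(0), g(1), … for moves {4, 5, 8}:
g(0) = mex{} = 0
g(1) = mex{} = 0
g(2) = mex{} = 0
g(3) = mex{} = 0
g(4) = mex{0} = 1
g(5) = mex{0} = 1
g(6) = mex{0} = 1
g(7) = mex{0} = 1
g(8) = mex{0,1} = 2
g(9) = mex{0,1} = 2
g(10) = mex{0,1} = 2
g(11) = mex{0,1} = 2
g(12) = mex{1,2} = 0
The P-positions (g = 0) in 0..12 are 0, 1, 2, 3, 12.

0, 1, 2, 3, 12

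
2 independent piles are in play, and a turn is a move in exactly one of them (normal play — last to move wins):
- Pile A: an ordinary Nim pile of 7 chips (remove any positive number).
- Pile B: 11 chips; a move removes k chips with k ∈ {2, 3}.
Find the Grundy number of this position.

7

Pile A is a plain Nim pile of size 7, so its Grundy value is 7.
For pile B, compute g(0), g(1), … with moves {2, 3}:
k:     0  1  2  3  4  5  6  7  8  9 10 11
g(k):  0  0  1  1  2  0  0  1  1  2  0  0
So g(11) = 0.
The value of a disjunctive sum is the nim-sum of the parts.
Combined value = 7 XOR 0 = 7.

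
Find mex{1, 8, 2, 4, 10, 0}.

The values 0, 1, 2 are all present; 3 is the first non-negative integer missing from the set.

3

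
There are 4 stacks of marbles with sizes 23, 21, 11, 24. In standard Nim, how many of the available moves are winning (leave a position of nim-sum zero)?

Nim-sum: 23 XOR 21 XOR 11 XOR 24 = 17.
The overall nim-sum is X = 17. A stack of size p has a winning move iff p XOR X < p (reduce it to p XOR X).
  23: 23 XOR 17 = 6 < 23 — winning move (to 6).
  21: 21 XOR 17 = 4 < 21 — winning move (to 4).
  11: 11 XOR 17 = 26 ≥ 11 — no move.
  24: 24 XOR 17 = 9 < 24 — winning move (to 9).
That gives 3 winning moves.

3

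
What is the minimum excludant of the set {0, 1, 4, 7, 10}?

The values 0, 1 are all present; 2 is the first non-negative integer missing from the set.

2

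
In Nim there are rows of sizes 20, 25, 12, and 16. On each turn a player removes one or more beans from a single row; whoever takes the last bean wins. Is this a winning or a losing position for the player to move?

Winning position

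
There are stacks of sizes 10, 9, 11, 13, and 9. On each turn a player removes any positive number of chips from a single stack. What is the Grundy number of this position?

12

In binary:
  1010  (10)
  1001  (9)
  1011  (11)
  1101  (13)
  1001  (9)
  ----
  1100  (12)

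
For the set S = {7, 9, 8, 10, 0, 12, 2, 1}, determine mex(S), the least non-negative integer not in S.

The values 0, 1, 2 are all present; 3 is the first non-negative integer missing from the set.

3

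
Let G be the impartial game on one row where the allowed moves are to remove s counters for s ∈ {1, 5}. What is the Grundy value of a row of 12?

0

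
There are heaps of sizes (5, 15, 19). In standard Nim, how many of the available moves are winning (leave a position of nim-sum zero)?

Nim-sum: 5 XOR 15 XOR 19 = 25.
The overall nim-sum is X = 25. A heap of size p has a winning move iff p XOR X < p (reduce it to p XOR X).
  5: 5 XOR 25 = 28 ≥ 5 — no move.
  15: 15 XOR 25 = 22 ≥ 15 — no move.
  19: 19 XOR 25 = 10 < 19 — winning move (to 10).
That gives 1 winning move.

1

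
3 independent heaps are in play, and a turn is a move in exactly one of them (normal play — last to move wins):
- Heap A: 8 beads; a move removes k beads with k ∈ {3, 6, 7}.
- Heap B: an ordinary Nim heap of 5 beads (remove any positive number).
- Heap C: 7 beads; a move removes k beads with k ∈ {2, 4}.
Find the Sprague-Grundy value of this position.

7

Grundy values for heap A (subtraction set {3, 6, 7}):
g(0) = mex{} = 0
g(1) = mex{} = 0
g(2) = mex{} = 0
g(3) = mex{0} = 1
g(4) = mex{0} = 1
g(5) = mex{0} = 1
g(6) = mex{0,1} = 2
g(7) = mex{0,1} = 2
g(8) = mex{0,1} = 2
So g(8) = 2.
Heap B is a plain Nim heap of size 5, so its Grundy value is 5.
Build the Grundy sequence for heap C with g(k) = mex{g(k−s) : s ∈ {2, 4}, s ≤ k}:
g(0) = mex{} = 0
g(1) = mex{} = 0
g(2) = mex{0} = 1
g(3) = mex{0} = 1
g(4) = mex{0,1} = 2
g(5) = mex{0,1} = 2
g(6) = mex{1,2} = 0
g(7) = mex{1,2} = 0
So g(7) = 0.
The value of a disjunctive sum is the nim-sum of the parts.
Combined value = 2 ⊕ 5 ⊕ 0 = 7.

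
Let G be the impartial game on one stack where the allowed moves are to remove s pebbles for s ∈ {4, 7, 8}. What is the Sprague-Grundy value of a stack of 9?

2

Build the Grundy sequence with g(k) = mex{g(k−s) : s ∈ {4, 7, 8}, s ≤ k}:
k:     0  1  2  3  4  5  6  7  8  9
g(k):  0  0  0  0  1  1  1  1  2  2
So g(9) = 2.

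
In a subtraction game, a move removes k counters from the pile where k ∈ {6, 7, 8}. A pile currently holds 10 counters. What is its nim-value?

Build the Grundy sequence with g(k) = mex{g(k−s) : s ∈ {6, 7, 8}, s ≤ k}:
k:     0  1  2  3  4  5  6  7  8  9 10
g(k):  0  0  0  0  0  0  1  1  1  1  1
So g(10) = 1.

1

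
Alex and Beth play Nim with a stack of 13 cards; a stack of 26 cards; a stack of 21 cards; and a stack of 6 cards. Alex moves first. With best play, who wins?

Alex wins

Compute the nim-sum pairwise:
13 ^ 26 = 23
23 ^ 21 = 2
2 ^ 6 = 4
The nim-sum is 4 ≠ 0, so this is an N-position: the player to move can win; Alex has a winning move.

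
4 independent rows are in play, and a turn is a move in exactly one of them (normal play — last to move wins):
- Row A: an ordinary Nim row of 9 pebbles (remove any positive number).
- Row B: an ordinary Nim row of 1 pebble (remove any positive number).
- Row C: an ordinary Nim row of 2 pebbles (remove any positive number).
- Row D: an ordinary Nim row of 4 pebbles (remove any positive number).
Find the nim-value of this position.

Row A is a plain Nim row of size 9, so its Grundy value is 9.
Row B is a plain Nim row of size 1, so its Grundy value is 1.
Row C is a plain Nim row of size 2, so its Grundy value is 2.
Row D is a plain Nim row of size 4, so its Grundy value is 4.
The value of a disjunctive sum is the nim-sum of the parts.
Combined value = 9 XOR 1 XOR 2 XOR 4 = 14.

14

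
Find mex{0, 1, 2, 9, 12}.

3

The values 0, 1, 2 are all present; 3 is the first non-negative integer missing from the set.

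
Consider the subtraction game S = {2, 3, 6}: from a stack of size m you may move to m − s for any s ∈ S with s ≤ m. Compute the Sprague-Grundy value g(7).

1

Compute g(0), g(1), … for moves {2, 3, 6}:
g(0) = mex{} = 0
g(1) = mex{} = 0
g(2) = mex{0} = 1
g(3) = mex{0} = 1
g(4) = mex{0,1} = 2
g(5) = mex{1} = 0
g(6) = mex{0,1,2} = 3
g(7) = mex{0,2} = 1
So g(7) = 1.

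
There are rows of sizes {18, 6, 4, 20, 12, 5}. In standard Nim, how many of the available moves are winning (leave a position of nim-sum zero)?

Write each in binary and XOR column by column:
  10010  (18)
  00110  (6)
  00100  (4)
  10100  (20)
  01100  (12)
  00101  (5)
  -----
  01101  (13)
The overall nim-sum is X = 13. A row of size p has a winning move iff p XOR X < p (reduce it to p XOR X).
  18: 18 XOR 13 = 31 ≥ 18 — no move.
  6: 6 XOR 13 = 11 ≥ 6 — no move.
  4: 4 XOR 13 = 9 ≥ 4 — no move.
  20: 20 XOR 13 = 25 ≥ 20 — no move.
  12: 12 XOR 13 = 1 < 12 — winning move (to 1).
  5: 5 XOR 13 = 8 ≥ 5 — no move.
That gives 1 winning move.

1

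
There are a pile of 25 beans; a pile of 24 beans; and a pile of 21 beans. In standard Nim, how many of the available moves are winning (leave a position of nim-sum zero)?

Nim-sum: 25 XOR 24 XOR 21 = 20.
The overall nim-sum is X = 20. A pile of size p has a winning move iff p XOR X < p (reduce it to p XOR X).
  25: 25 XOR 20 = 13 < 25 — winning move (to 13).
  24: 24 XOR 20 = 12 < 24 — winning move (to 12).
  21: 21 XOR 20 = 1 < 21 — winning move (to 1).
That gives 3 winning moves.

3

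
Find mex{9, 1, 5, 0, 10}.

2

The values 0, 1 are all present; 2 is the first non-negative integer missing from the set.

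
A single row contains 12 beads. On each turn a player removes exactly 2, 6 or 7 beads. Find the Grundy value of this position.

Grundy values for subtraction set {2, 6, 7}:
g(0) = mex{} = 0
g(1) = mex{} = 0
g(2) = mex{0} = 1
g(3) = mex{0} = 1
g(4) = mex{1} = 0
g(5) = mex{1} = 0
g(6) = mex{0} = 1
g(7) = mex{0} = 1
g(8) = mex{0,1} = 2
g(9) = mex{1} = 0
g(10) = mex{0,1,2} = 3
g(11) = mex{0} = 1
g(12) = mex{0,1,3} = 2
So g(12) = 2.

2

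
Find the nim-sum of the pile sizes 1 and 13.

12

Nim-sum: 1 ^ 13 = 12.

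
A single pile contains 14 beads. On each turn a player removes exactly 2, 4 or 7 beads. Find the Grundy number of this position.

1

Build the Grundy sequence with g(k) = mex{g(k−s) : s ∈ {2, 4, 7}, s ≤ k}:
g(0) = mex{} = 0
g(1) = mex{} = 0
g(2) = mex{0} = 1
g(3) = mex{0} = 1
g(4) = mex{0,1} = 2
g(5) = mex{0,1} = 2
g(6) = mex{1,2} = 0
g(7) = mex{0,1,2} = 3
g(8) = mex{0,2} = 1
g(9) = mex{1,2,3} = 0
g(10) = mex{0,1} = 2
g(11) = mex{0,2,3} = 1
g(12) = mex{1,2} = 0
g(13) = mex{0,1} = 2
g(14) = mex{0,2,3} = 1
So g(14) = 1.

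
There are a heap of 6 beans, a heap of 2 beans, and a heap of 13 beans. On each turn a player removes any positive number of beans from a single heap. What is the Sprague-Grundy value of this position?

Nim-sum: 6 ⊕ 2 ⊕ 13 = 9.

9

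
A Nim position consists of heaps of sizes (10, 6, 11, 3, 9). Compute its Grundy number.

Compute the nim-sum pairwise:
10 XOR 6 = 12
12 XOR 11 = 7
7 XOR 3 = 4
4 XOR 9 = 13

13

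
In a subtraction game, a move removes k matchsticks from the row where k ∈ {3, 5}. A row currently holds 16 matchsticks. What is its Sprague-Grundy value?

Grundy values for subtraction set {3, 5}:
k:     0  1  2  3  4  5  6  7  8  9 10 11 12 13 14 15 16
g(k):  0  0  0  1  1  1  2  2  0  0  0  1  1  1  2  2  0
So g(16) = 0.

0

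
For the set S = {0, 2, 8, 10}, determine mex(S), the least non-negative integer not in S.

1

0 is in the set but 1 is not, so the mex is 1.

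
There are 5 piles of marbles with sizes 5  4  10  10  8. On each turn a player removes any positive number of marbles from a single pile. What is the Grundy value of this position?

In binary:
  0101  (5)
  0100  (4)
  1010  (10)
  1010  (10)
  1000  (8)
  ----
  1001  (9)

9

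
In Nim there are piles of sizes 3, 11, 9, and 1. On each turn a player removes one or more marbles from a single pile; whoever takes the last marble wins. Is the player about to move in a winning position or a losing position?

Compute the nim-sum pairwise:
3 ⊕ 11 = 8
8 ⊕ 9 = 1
1 ⊕ 1 = 0
The nim-sum is 0, so this is a P-position: the player to move is in a losing position under optimal play.

Losing position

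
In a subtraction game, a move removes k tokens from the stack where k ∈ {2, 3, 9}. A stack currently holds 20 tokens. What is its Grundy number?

Compute g(0), g(1), … for moves {2, 3, 9}:
k:     0  1  2  3  4  5  6  7  8  9 10 11 12 13 14 15 16 17 18 19 20
g(k):  0  0  1  1  2  0  0  1  1  2  2  0  0  1  1  2  0  0  1  1  2
So g(20) = 2.

2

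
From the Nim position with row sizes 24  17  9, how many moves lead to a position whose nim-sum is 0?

0

In binary:
  11000  (24)
  10001  (17)
  01001  (9)
  -----
  00000  (0)
The nim-sum is already 0, so every move leaves a nonzero nim-sum — there are no winning moves.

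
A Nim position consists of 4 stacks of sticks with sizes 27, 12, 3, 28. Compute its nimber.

Nim-sum: 27 ^ 12 ^ 3 ^ 28 = 8.

8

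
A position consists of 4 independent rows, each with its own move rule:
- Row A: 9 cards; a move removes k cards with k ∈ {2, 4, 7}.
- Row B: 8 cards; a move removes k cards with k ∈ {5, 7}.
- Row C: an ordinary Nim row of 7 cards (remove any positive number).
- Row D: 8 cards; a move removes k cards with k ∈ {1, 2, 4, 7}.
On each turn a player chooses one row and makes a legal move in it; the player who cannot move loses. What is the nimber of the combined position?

Build the Grundy sequence for row A with g(k) = mex{g(k−s) : s ∈ {2, 4, 7}, s ≤ k}:
k:     0  1  2  3  4  5  6  7  8  9
g(k):  0  0  1  1  2  2  0  3  1  0
So g(9) = 0.
Grundy values for row B (subtraction set {5, 7}):
k:     0  1  2  3  4  5  6  7  8
g(k):  0  0  0  0  0  1  1  1  1
So g(8) = 1.
Row C is a plain Nim row of size 7, so its Grundy value is 7.
Build the Grundy sequence for row D with g(k) = mex{g(k−s) : s ∈ {1, 2, 4, 7}, s ≤ k}:
k:     0  1  2  3  4  5  6  7  8
g(k):  0  1  2  0  1  2  0  1  2
So g(8) = 2.
The value of a disjunctive sum is the nim-sum of the parts.
Combined value = 0 XOR 1 XOR 7 XOR 2 = 4.

4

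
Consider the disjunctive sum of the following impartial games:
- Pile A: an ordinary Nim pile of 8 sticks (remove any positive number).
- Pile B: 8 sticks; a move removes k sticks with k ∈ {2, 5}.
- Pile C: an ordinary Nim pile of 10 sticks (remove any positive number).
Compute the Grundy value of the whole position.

2

Pile A is a plain Nim pile of size 8, so its Grundy value is 8.
Grundy values for pile B (subtraction set {2, 5}):
g(0) = mex{} = 0
g(1) = mex{} = 0
g(2) = mex{0} = 1
g(3) = mex{0} = 1
g(4) = mex{1} = 0
g(5) = mex{0,1} = 2
g(6) = mex{0} = 1
g(7) = mex{1,2} = 0
g(8) = mex{1} = 0
So g(8) = 0.
Pile C is a plain Nim pile of size 10, so its Grundy value is 10.
By the Sprague-Grundy theorem, the Grundy value of a sum of independent games is the XOR of the component values.
Combined value = 8 ⊕ 0 ⊕ 10 = 2.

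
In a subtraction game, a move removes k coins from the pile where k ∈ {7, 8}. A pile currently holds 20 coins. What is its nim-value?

0

Grundy values for subtraction set {7, 8}:
k:     0  1  2  3  4  5  6  7  8  9 10 11 12 13 14 15 16 17 18 19 20
g(k):  0  0  0  0  0  0  0  1  1  1  1  1  1  1  2  0  0  0  0  0  0
So g(20) = 0.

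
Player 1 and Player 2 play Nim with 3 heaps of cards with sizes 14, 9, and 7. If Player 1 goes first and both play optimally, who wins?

Player 2 wins

Compute the nim-sum pairwise:
14 XOR 9 = 7
7 XOR 7 = 0
The nim-sum is 0, so this is a P-position: the player to move is in a losing position under optimal play; Player 1 is about to move from it and so loses — Player 2 wins.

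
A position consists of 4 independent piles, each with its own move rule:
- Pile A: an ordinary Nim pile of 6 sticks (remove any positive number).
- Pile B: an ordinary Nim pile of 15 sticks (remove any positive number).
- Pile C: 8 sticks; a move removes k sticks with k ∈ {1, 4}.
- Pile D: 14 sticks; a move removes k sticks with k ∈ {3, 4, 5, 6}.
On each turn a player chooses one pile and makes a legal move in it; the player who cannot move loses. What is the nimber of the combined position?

9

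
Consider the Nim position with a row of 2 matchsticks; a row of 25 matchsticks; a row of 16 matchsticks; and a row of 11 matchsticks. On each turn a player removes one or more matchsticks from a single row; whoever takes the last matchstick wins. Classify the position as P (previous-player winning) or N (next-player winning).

P-position

Compute the nim-sum pairwise:
2 ⊕ 25 = 27
27 ⊕ 16 = 11
11 ⊕ 11 = 0
The nim-sum is 0, so this is a P-position: the player to move is in a losing position under optimal play.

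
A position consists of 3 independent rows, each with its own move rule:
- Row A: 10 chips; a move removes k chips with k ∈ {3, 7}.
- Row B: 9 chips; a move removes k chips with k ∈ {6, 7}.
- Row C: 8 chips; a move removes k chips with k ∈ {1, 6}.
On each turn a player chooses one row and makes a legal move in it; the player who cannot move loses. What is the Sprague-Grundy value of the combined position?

0

Grundy values for row A (subtraction set {3, 7}):
g(0) = mex{} = 0
g(1) = mex{} = 0
g(2) = mex{} = 0
g(3) = mex{0} = 1
g(4) = mex{0} = 1
g(5) = mex{0} = 1
g(6) = mex{1} = 0
g(7) = mex{0,1} = 2
g(8) = mex{0,1} = 2
g(9) = mex{0} = 1
g(10) = mex{1,2} = 0
So g(10) = 0.
Build the Grundy sequence for row B with g(k) = mex{g(k−s) : s ∈ {6, 7}, s ≤ k}:
k:     0  1  2  3  4  5  6  7  8  9
g(k):  0  0  0  0  0  0  1  1  1  1
So g(9) = 1.
Grundy values for row C (subtraction set {1, 6}):
g(0) = mex{} = 0
g(1) = mex{0} = 1
g(2) = mex{1} = 0
g(3) = mex{0} = 1
g(4) = mex{1} = 0
g(5) = mex{0} = 1
g(6) = mex{0,1} = 2
g(7) = mex{1,2} = 0
g(8) = mex{0} = 1
So g(8) = 1.
By the Sprague-Grundy theorem, the Grundy value of a sum of independent games is the XOR of the component values.
Combined value = 0 ⊕ 1 ⊕ 1 = 0.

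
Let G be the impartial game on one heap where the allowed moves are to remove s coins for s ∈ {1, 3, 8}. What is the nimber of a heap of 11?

0

Build the Grundy sequence with g(k) = mex{g(k−s) : s ∈ {1, 3, 8}, s ≤ k}:
k:     0  1  2  3  4  5  6  7  8  9 10 11
g(k):  0  1  0  1  0  1  0  1  2  3  2  0
So g(11) = 0.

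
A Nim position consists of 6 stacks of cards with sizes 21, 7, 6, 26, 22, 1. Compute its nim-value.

Compute the nim-sum pairwise:
21 XOR 7 = 18
18 XOR 6 = 20
20 XOR 26 = 14
14 XOR 22 = 24
24 XOR 1 = 25

25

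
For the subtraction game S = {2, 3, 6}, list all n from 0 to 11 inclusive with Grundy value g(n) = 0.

0, 1, 5, 9, 10

Compute g(0), g(1), … for moves {2, 3, 6}:
k:     0  1  2  3  4  5  6  7  8  9 10 11
g(k):  0  0  1  1  2  0  3  1  2  0  0  1
The P-positions (g = 0) in 0..11 are 0, 1, 5, 9, 10.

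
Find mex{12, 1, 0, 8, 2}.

The values 0, 1, 2 are all present; 3 is the first non-negative integer missing from the set.

3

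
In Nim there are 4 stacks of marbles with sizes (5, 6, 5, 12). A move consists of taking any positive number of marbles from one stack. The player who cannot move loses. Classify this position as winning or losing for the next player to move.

Winning position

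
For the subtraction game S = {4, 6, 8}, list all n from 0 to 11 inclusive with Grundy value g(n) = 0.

0, 1, 2, 3

Grundy values for subtraction set {4, 6, 8}:
g(0) = mex{} = 0
g(1) = mex{} = 0
g(2) = mex{} = 0
g(3) = mex{} = 0
g(4) = mex{0} = 1
g(5) = mex{0} = 1
g(6) = mex{0} = 1
g(7) = mex{0} = 1
g(8) = mex{0,1} = 2
g(9) = mex{0,1} = 2
g(10) = mex{0,1} = 2
g(11) = mex{0,1} = 2
The P-positions (g = 0) in 0..11 are 0, 1, 2, 3.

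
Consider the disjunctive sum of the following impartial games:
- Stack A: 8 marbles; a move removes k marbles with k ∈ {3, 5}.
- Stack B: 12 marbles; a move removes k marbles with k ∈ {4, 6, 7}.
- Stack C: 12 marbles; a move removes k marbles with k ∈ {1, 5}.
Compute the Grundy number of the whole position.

0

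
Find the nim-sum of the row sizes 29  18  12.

Compute the nim-sum pairwise:
29 ^ 18 = 15
15 ^ 12 = 3

3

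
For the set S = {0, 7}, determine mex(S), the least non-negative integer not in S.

0 is in the set but 1 is not, so the mex is 1.

1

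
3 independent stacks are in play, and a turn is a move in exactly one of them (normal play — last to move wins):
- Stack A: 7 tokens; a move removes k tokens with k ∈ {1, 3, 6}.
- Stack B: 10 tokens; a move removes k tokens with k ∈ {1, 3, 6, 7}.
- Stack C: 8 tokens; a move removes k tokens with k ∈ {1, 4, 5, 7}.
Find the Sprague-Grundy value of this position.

1

Build the Grundy sequence for stack A with g(k) = mex{g(k−s) : s ∈ {1, 3, 6}, s ≤ k}:
g(0) = mex{} = 0
g(1) = mex{0} = 1
g(2) = mex{1} = 0
g(3) = mex{0} = 1
g(4) = mex{1} = 0
g(5) = mex{0} = 1
g(6) = mex{0,1} = 2
g(7) = mex{0,1,2} = 3
So g(7) = 3.
Build the Grundy sequence for stack B with g(k) = mex{g(k−s) : s ∈ {1, 3, 6, 7}, s ≤ k}:
g(0) = mex{} = 0
g(1) = mex{0} = 1
g(2) = mex{1} = 0
g(3) = mex{0} = 1
g(4) = mex{1} = 0
g(5) = mex{0} = 1
g(6) = mex{0,1} = 2
g(7) = mex{0,1,2} = 3
g(8) = mex{0,1,3} = 2
g(9) = mex{0,1,2} = 3
g(10) = mex{0,1,3} = 2
So g(10) = 2.
For stack C, compute g(0), g(1), … with moves {1, 4, 5, 7}:
g(0) = mex{} = 0
g(1) = mex{0} = 1
g(2) = mex{1} = 0
g(3) = mex{0} = 1
g(4) = mex{0,1} = 2
g(5) = mex{0,1,2} = 3
g(6) = mex{0,1,3} = 2
g(7) = mex{0,1,2} = 3
g(8) = mex{1,2,3} = 0
So g(8) = 0.
By the Sprague-Grundy theorem, the Grundy value of a sum of independent games is the XOR of the component values.
Combined value = 3 XOR 2 XOR 0 = 1.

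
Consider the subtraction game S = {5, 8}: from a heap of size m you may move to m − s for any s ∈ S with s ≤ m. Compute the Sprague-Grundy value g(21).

1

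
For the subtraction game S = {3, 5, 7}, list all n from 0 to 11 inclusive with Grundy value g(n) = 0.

0, 1, 2, 10, 11

Build the Grundy sequence with g(k) = mex{g(k−s) : s ∈ {3, 5, 7}, s ≤ k}:
g(0) = mex{} = 0
g(1) = mex{} = 0
g(2) = mex{} = 0
g(3) = mex{0} = 1
g(4) = mex{0} = 1
g(5) = mex{0} = 1
g(6) = mex{0,1} = 2
g(7) = mex{0,1} = 2
g(8) = mex{0,1} = 2
g(9) = mex{0,1,2} = 3
g(10) = mex{1,2} = 0
g(11) = mex{1,2} = 0
The P-positions (g = 0) in 0..11 are 0, 1, 2, 10, 11.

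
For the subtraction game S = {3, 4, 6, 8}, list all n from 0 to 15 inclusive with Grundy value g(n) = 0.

0, 1, 2, 11, 12, 13

Build the Grundy sequence with g(k) = mex{g(k−s) : s ∈ {3, 4, 6, 8}, s ≤ k}:
k:     0  1  2  3  4  5  6  7  8  9 10 11 12 13 14 15
g(k):  0  0  0  1  1  1  2  2  2  3  3  0  0  0  1  1
The P-positions (g = 0) in 0..15 are 0, 1, 2, 11, 12, 13.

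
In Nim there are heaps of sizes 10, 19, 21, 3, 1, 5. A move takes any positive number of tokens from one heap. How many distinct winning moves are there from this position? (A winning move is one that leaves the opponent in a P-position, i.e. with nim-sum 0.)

1

Nim-sum: 10 ⊕ 19 ⊕ 21 ⊕ 3 ⊕ 1 ⊕ 5 = 11.
The overall nim-sum is X = 11. A heap of size p has a winning move iff p XOR X < p (reduce it to p XOR X).
  10: 10 XOR 11 = 1 < 10 — winning move (to 1).
  19: 19 XOR 11 = 24 ≥ 19 — no move.
  21: 21 XOR 11 = 30 ≥ 21 — no move.
  3: 3 XOR 11 = 8 ≥ 3 — no move.
  1: 1 XOR 11 = 10 ≥ 1 — no move.
  5: 5 XOR 11 = 14 ≥ 5 — no move.
That gives 1 winning move.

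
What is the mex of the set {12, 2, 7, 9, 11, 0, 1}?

3

The values 0, 1, 2 are all present; 3 is the first non-negative integer missing from the set.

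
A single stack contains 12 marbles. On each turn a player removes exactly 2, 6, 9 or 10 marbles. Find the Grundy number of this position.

Grundy values for subtraction set {2, 6, 9, 10}:
g(0) = mex{} = 0
g(1) = mex{} = 0
g(2) = mex{0} = 1
g(3) = mex{0} = 1
g(4) = mex{1} = 0
g(5) = mex{1} = 0
g(6) = mex{0} = 1
g(7) = mex{0} = 1
g(8) = mex{1} = 0
g(9) = mex{0,1} = 2
g(10) = mex{0} = 1
g(11) = mex{0,1,2} = 3
g(12) = mex{1} = 0
So g(12) = 0.

0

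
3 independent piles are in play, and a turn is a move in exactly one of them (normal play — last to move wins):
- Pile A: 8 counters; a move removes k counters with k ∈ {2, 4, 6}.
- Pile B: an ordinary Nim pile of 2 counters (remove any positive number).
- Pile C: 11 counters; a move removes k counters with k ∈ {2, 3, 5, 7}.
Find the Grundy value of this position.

Build the Grundy sequence for pile A with g(k) = mex{g(k−s) : s ∈ {2, 4, 6}, s ≤ k}:
g(0) = mex{} = 0
g(1) = mex{} = 0
g(2) = mex{0} = 1
g(3) = mex{0} = 1
g(4) = mex{0,1} = 2
g(5) = mex{0,1} = 2
g(6) = mex{0,1,2} = 3
g(7) = mex{0,1,2} = 3
g(8) = mex{1,2,3} = 0
So g(8) = 0.
Pile B is a plain Nim pile of size 2, so its Grundy value is 2.
For pile C, compute g(0), g(1), … with moves {2, 3, 5, 7}:
k:     0  1  2  3  4  5  6  7  8  9 10 11
g(k):  0  0  1  1  2  2  3  3  4  0  0  1
So g(11) = 1.
The value of a disjunctive sum is the nim-sum of the parts.
Combined value = 0 XOR 2 XOR 1 = 3.

3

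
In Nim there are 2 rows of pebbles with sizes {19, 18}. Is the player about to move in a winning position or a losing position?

Compute the nim-sum pairwise:
19 XOR 18 = 1
The nim-sum is 1 ≠ 0, so this is an N-position: the player to move can win.

Winning position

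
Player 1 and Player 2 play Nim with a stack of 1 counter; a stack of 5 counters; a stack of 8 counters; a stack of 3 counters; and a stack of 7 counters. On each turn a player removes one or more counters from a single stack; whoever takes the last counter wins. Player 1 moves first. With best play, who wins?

Compute the nim-sum pairwise:
1 XOR 5 = 4
4 XOR 8 = 12
12 XOR 3 = 15
15 XOR 7 = 8
The nim-sum is 8 ≠ 0, so this is an N-position: the player to move can win; Player 1 has a winning move.

Player 1 wins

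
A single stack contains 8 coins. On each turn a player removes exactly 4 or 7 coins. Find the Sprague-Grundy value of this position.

Compute g(0), g(1), … for moves {4, 7}:
g(0) = mex{} = 0
g(1) = mex{} = 0
g(2) = mex{} = 0
g(3) = mex{} = 0
g(4) = mex{0} = 1
g(5) = mex{0} = 1
g(6) = mex{0} = 1
g(7) = mex{0} = 1
g(8) = mex{0,1} = 2
So g(8) = 2.

2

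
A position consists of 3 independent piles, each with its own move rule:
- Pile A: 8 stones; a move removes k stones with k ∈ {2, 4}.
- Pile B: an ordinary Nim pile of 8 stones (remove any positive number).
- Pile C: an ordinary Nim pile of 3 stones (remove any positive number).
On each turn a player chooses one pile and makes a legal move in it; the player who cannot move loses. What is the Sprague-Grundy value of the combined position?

10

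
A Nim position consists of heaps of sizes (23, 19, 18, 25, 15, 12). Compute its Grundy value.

12

Compute the nim-sum pairwise:
23 XOR 19 = 4
4 XOR 18 = 22
22 XOR 25 = 15
15 XOR 15 = 0
0 XOR 12 = 12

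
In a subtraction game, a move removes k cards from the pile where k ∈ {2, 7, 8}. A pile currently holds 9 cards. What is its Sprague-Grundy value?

Compute g(0), g(1), … for moves {2, 7, 8}:
g(0) = mex{} = 0
g(1) = mex{} = 0
g(2) = mex{0} = 1
g(3) = mex{0} = 1
g(4) = mex{1} = 0
g(5) = mex{1} = 0
g(6) = mex{0} = 1
g(7) = mex{0} = 1
g(8) = mex{0,1} = 2
g(9) = mex{0,1} = 2
So g(9) = 2.

2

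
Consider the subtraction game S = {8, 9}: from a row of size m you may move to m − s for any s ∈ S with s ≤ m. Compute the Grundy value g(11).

Build the Grundy sequence with g(k) = mex{g(k−s) : s ∈ {8, 9}, s ≤ k}:
k:     0  1  2  3  4  5  6  7  8  9 10 11
g(k):  0  0  0  0  0  0  0  0  1  1  1  1
So g(11) = 1.

1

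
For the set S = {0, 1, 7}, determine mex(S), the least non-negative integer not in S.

The values 0, 1 are all present; 2 is the first non-negative integer missing from the set.

2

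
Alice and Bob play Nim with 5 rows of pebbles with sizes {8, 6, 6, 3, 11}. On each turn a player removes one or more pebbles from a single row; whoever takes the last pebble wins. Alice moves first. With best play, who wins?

Compute the nim-sum pairwise:
8 XOR 6 = 14
14 XOR 6 = 8
8 XOR 3 = 11
11 XOR 11 = 0
The nim-sum is 0, so this is a P-position: the player to move is in a losing position under optimal play; Alice is about to move from it and so loses — Bob wins.

Bob wins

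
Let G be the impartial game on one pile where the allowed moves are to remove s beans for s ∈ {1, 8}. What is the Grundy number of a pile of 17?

2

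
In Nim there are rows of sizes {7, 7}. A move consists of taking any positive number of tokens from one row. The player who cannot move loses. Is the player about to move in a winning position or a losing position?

Losing position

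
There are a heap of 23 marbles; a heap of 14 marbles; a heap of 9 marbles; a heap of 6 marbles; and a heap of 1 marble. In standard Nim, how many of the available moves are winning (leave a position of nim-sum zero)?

1

Bitwise XOR of the heap sizes:
  10111  (23)
  01110  (14)
  01001  (9)
  00110  (6)
  00001  (1)
  -----
  10111  (23)
The overall nim-sum is X = 23. A heap of size p has a winning move iff p XOR X < p (reduce it to p XOR X).
  23: 23 XOR 23 = 0 < 23 — winning move (to 0).
  14: 14 XOR 23 = 25 ≥ 14 — no move.
  9: 9 XOR 23 = 30 ≥ 9 — no move.
  6: 6 XOR 23 = 17 ≥ 6 — no move.
  1: 1 XOR 23 = 22 ≥ 1 — no move.
That gives 1 winning move.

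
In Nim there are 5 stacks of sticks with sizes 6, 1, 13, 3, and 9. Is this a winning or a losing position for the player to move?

Losing position

Nim-sum: 6 ⊕ 1 ⊕ 13 ⊕ 3 ⊕ 9 = 0.
The nim-sum is 0, so this is a P-position: the player to move is in a losing position under optimal play.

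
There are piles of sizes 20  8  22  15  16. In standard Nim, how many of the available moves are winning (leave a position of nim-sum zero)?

Compute the nim-sum pairwise:
20 ⊕ 8 = 28
28 ⊕ 22 = 10
10 ⊕ 15 = 5
5 ⊕ 16 = 21
The overall nim-sum is X = 21. A pile of size p has a winning move iff p XOR X < p (reduce it to p XOR X).
  20: 20 XOR 21 = 1 < 20 — winning move (to 1).
  8: 8 XOR 21 = 29 ≥ 8 — no move.
  22: 22 XOR 21 = 3 < 22 — winning move (to 3).
  15: 15 XOR 21 = 26 ≥ 15 — no move.
  16: 16 XOR 21 = 5 < 16 — winning move (to 5).
That gives 3 winning moves.

3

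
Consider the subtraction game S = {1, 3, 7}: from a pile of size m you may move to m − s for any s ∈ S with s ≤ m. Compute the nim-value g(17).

Compute g(0), g(1), … for moves {1, 3, 7}:
k:     0  1  2  3  4  5  6  7  8  9 10 11 12 13 14 15 16 17
g(k):  0  1  0  1  0  1  0  1  0  1  0  1  0  1  0  1  0  1
So g(17) = 1.

1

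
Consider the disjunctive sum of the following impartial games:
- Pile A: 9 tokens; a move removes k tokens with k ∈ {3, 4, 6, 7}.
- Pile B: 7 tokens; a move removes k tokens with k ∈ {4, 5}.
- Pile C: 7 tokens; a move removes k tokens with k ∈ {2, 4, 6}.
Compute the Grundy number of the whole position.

1

For pile A, compute g(0), g(1), … with moves {3, 4, 6, 7}:
k:     0  1  2  3  4  5  6  7  8  9
g(k):  0  0  0  1  1  1  2  2  2  3
So g(9) = 3.
For pile B, compute g(0), g(1), … with moves {4, 5}:
g(0) = mex{} = 0
g(1) = mex{} = 0
g(2) = mex{} = 0
g(3) = mex{} = 0
g(4) = mex{0} = 1
g(5) = mex{0} = 1
g(6) = mex{0} = 1
g(7) = mex{0} = 1
So g(7) = 1.
Build the Grundy sequence for pile C with g(k) = mex{g(k−s) : s ∈ {2, 4, 6}, s ≤ k}:
k:     0  1  2  3  4  5  6  7
g(k):  0  0  1  1  2  2  3  3
So g(7) = 3.
By the Sprague-Grundy theorem, the Grundy value of a sum of independent games is the XOR of the component values.
Combined value = 3 ⊕ 1 ⊕ 3 = 1.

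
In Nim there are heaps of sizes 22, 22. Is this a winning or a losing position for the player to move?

Losing position

Nim-sum: 22 ^ 22 = 0.
The nim-sum is 0, so this is a P-position: the player to move is in a losing position under optimal play.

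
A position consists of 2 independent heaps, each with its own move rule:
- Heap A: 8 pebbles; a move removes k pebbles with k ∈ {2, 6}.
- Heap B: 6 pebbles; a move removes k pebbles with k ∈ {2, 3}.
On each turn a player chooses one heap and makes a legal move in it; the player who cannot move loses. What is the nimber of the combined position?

Build the Grundy sequence for heap A with g(k) = mex{g(k−s) : s ∈ {2, 6}, s ≤ k}:
g(0) = mex{} = 0
g(1) = mex{} = 0
g(2) = mex{0} = 1
g(3) = mex{0} = 1
g(4) = mex{1} = 0
g(5) = mex{1} = 0
g(6) = mex{0} = 1
g(7) = mex{0} = 1
g(8) = mex{1} = 0
So g(8) = 0.
Build the Grundy sequence for heap B with g(k) = mex{g(k−s) : s ∈ {2, 3}, s ≤ k}:
g(0) = mex{} = 0
g(1) = mex{} = 0
g(2) = mex{0} = 1
g(3) = mex{0} = 1
g(4) = mex{0,1} = 2
g(5) = mex{1} = 0
g(6) = mex{1,2} = 0
So g(6) = 0.
By the Sprague-Grundy theorem, the Grundy value of a sum of independent games is the XOR of the component values.
Combined value = 0 XOR 0 = 0.

0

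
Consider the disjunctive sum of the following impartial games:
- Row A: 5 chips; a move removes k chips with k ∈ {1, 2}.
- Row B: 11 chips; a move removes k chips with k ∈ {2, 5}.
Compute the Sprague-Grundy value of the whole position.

2

Build the Grundy sequence for row A with g(k) = mex{g(k−s) : s ∈ {1, 2}, s ≤ k}:
k:     0  1  2  3  4  5
g(k):  0  1  2  0  1  2
So g(5) = 2.
For row B, compute g(0), g(1), … with moves {2, 5}:
k:     0  1  2  3  4  5  6  7  8  9 10 11
g(k):  0  0  1  1  0  2  1  0  0  1  1  0
So g(11) = 0.
By the Sprague-Grundy theorem, the Grundy value of a sum of independent games is the XOR of the component values.
Combined value = 2 XOR 0 = 2.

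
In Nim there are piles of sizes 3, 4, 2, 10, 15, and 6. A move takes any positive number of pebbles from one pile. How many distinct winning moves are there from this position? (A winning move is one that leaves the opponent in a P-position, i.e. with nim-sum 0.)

3

Bitwise XOR of the heap sizes:
  0011  (3)
  0100  (4)
  0010  (2)
  1010  (10)
  1111  (15)
  0110  (6)
  ----
  0110  (6)
The overall nim-sum is X = 6. A pile of size p has a winning move iff p XOR X < p (reduce it to p XOR X).
  3: 3 XOR 6 = 5 ≥ 3 — no move.
  4: 4 XOR 6 = 2 < 4 — winning move (to 2).
  2: 2 XOR 6 = 4 ≥ 2 — no move.
  10: 10 XOR 6 = 12 ≥ 10 — no move.
  15: 15 XOR 6 = 9 < 15 — winning move (to 9).
  6: 6 XOR 6 = 0 < 6 — winning move (to 0).
That gives 3 winning moves.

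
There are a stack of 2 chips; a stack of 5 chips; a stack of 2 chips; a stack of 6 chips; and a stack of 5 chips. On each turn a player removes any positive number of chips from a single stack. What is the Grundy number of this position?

Nim-sum: 2 ^ 5 ^ 2 ^ 6 ^ 5 = 6.

6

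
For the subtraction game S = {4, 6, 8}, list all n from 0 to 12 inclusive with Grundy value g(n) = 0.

0, 1, 2, 3, 12

Compute g(0), g(1), … for moves {4, 6, 8}:
k:     0  1  2  3  4  5  6  7  8  9 10 11 12
g(k):  0  0  0  0  1  1  1  1  2  2  2  2  0
The P-positions (g = 0) in 0..12 are 0, 1, 2, 3, 12.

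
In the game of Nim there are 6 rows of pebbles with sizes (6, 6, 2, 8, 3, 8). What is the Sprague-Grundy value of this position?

1

Nim-sum: 6 XOR 6 XOR 2 XOR 8 XOR 3 XOR 8 = 1.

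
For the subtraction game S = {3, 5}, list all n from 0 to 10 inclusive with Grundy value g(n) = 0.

0, 1, 2, 8, 9, 10

Compute g(0), g(1), … for moves {3, 5}:
g(0) = mex{} = 0
g(1) = mex{} = 0
g(2) = mex{} = 0
g(3) = mex{0} = 1
g(4) = mex{0} = 1
g(5) = mex{0} = 1
g(6) = mex{0,1} = 2
g(7) = mex{0,1} = 2
g(8) = mex{1} = 0
g(9) = mex{1,2} = 0
g(10) = mex{1,2} = 0
The P-positions (g = 0) in 0..10 are 0, 1, 2, 8, 9, 10.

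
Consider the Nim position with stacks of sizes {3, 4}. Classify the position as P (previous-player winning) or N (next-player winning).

Bitwise XOR of the heap sizes:
  011  (3)
  100  (4)
  ---
  111  (7)
The nim-sum is 7 ≠ 0, so this is an N-position: the player to move can win.

N-position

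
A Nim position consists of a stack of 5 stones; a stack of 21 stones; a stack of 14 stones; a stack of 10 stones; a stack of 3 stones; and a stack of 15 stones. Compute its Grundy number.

In binary:
  00101  (5)
  10101  (21)
  01110  (14)
  01010  (10)
  00011  (3)
  01111  (15)
  -----
  11000  (24)

24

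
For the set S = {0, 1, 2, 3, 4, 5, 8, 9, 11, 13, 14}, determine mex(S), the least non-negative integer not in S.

6

The values 0, 1, 2, 3, 4, 5 are all present; 6 is the first non-negative integer missing from the set.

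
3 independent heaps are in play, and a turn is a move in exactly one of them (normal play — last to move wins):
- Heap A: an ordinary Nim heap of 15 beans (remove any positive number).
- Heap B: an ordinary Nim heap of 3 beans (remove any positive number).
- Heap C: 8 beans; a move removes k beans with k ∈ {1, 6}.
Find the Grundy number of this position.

Heap A is a plain Nim heap of size 15, so its Grundy value is 15.
Heap B is a plain Nim heap of size 3, so its Grundy value is 3.
Build the Grundy sequence for heap C with g(k) = mex{g(k−s) : s ∈ {1, 6}, s ≤ k}:
g(0) = mex{} = 0
g(1) = mex{0} = 1
g(2) = mex{1} = 0
g(3) = mex{0} = 1
g(4) = mex{1} = 0
g(5) = mex{0} = 1
g(6) = mex{0,1} = 2
g(7) = mex{1,2} = 0
g(8) = mex{0} = 1
So g(8) = 1.
The value of a disjunctive sum is the nim-sum of the parts.
Combined value = 15 ⊕ 3 ⊕ 1 = 13.

13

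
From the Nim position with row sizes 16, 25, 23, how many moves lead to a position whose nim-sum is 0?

3

Nim-sum: 16 XOR 25 XOR 23 = 30.
The overall nim-sum is X = 30. A row of size p has a winning move iff p XOR X < p (reduce it to p XOR X).
  16: 16 XOR 30 = 14 < 16 — winning move (to 14).
  25: 25 XOR 30 = 7 < 25 — winning move (to 7).
  23: 23 XOR 30 = 9 < 23 — winning move (to 9).
That gives 3 winning moves.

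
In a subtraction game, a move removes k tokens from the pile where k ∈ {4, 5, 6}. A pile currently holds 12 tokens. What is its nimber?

Grundy values for subtraction set {4, 5, 6}:
k:     0  1  2  3  4  5  6  7  8  9 10 11 12
g(k):  0  0  0  0  1  1  1  1  2  2  0  0  0
So g(12) = 0.

0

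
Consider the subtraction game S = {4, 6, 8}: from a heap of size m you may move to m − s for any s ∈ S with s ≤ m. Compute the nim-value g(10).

2

Compute g(0), g(1), … for moves {4, 6, 8}:
k:     0  1  2  3  4  5  6  7  8  9 10
g(k):  0  0  0  0  1  1  1  1  2  2  2
So g(10) = 2.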